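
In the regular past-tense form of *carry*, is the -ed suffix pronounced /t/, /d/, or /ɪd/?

/d/

The stem *carry* ends in a voiced sound other than /d/.
The -ed suffix is realized as /ɪd/ after /t, d/; as /t/ after other voiceless consonants; and as /d/ after other voiced sounds.
So -ed on *carry* is pronounced /d/.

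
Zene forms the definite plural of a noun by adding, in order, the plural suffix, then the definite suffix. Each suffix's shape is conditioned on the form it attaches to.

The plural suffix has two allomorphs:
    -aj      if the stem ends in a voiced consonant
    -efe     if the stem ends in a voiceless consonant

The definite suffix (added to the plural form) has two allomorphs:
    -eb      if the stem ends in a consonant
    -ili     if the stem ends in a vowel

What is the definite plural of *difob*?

difobajeb

Since the final consonant of *difob* is /b/ (voiced), it takes -aj, giving *difobaj*.
Since the final sound of the plural form *difobaj* is /j/ (a consonant), it takes -eb, giving *difobajeb*.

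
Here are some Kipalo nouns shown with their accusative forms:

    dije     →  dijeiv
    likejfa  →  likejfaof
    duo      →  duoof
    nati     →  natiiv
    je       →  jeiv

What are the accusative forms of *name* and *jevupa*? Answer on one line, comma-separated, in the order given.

The pattern is front/back vowel harmony: -iv when the last vowel of the stem is a front vowel (*dije*, *nati*, *je*); -of when the last vowel of the stem is a back vowel (*likejfa*, *duo*).
*name*: last vowel = /e/, a front vowel → -iv → *nameiv*.
*jevupa* — last vowel /a/ (a back vowel) → -of → *jevupaof*.

nameiv, jevupaof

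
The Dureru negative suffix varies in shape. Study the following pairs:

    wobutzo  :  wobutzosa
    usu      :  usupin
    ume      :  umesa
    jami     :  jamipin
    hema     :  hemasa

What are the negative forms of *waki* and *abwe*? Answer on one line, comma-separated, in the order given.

The suffix is conditioned by the last vowel: -pin when the last vowel of the stem is a high vowel (*usu*, *jami*); -sa when the last vowel of the stem is a non-high vowel (*wobutzo*, *ume*, *hema*).
*waki* — last vowel /i/ (a high vowel) → -pin → *wakipin*.
The last vowel of *abwe* is /e/, which is a non-high vowel, so the suffix is -sa, giving *abwesa*.

wakipin, abwesa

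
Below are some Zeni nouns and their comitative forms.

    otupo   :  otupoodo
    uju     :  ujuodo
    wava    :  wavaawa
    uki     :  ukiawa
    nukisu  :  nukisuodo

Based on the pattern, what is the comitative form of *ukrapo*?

Looking at the last vowel of each stem: -odo when the last vowel of the stem is a rounded vowel (*otupo*, *uju*, *nukisu*); -awa when the last vowel of the stem is an unrounded vowel (*wava*, *uki*).
*ukrapo* — last vowel /o/ (a rounded vowel) → -odo → *ukrapoodo*.

ukrapoodo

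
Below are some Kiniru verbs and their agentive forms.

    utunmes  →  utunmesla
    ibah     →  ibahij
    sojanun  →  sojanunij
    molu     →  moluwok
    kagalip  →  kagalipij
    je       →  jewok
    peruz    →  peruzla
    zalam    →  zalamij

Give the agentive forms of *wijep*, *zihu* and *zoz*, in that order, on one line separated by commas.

wijepij, zihuwok, zozla

The pattern is sibilance of the final sound: -la when the stem ends in a sibilant (*utunmes*, *peruz*); -ij when the stem ends in a non-sibilant consonant (*ibah*, *sojanun*, *kagalip*, *zalam*); -wok when the stem ends in a vowel (*molu*, *je*).
*wijep* — final sound /p/ (a non-sibilant consonant) → -ij → *wijepij*.
*zihu* — final sound /u/ (a vowel) → -wok → *zihuwok*.
The final sound of *zoz* is /z/, which is a sibilant, so the suffix is -la, giving *zozla*.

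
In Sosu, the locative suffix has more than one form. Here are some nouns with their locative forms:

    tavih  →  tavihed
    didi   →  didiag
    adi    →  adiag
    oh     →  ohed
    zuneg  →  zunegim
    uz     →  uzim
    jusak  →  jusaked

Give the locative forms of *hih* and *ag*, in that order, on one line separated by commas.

hihed, agim

The alternation tracks the final sound of the stem — -ed when the stem ends in a voiceless consonant (*tavih*, *oh*, *jusak*); -im when the stem ends in a voiced consonant (*zuneg*, *uz*); -ag when the stem ends in a vowel (*didi*, *adi*).
*hih* — final sound /h/ (a voiceless consonant) → -ed → *hihed*.
Since the final sound of *ag* is /g/ (a voiced consonant), it takes -im, giving *agim*.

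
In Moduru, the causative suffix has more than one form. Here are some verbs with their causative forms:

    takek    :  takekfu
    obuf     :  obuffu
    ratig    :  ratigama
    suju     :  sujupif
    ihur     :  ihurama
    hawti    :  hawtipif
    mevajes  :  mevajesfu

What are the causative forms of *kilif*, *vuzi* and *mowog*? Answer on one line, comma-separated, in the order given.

kiliffu, vuzipif, mowogama

Looking at the final sound of each stem: -fu when the stem ends in a voiceless consonant (*takek*, *obuf*, *mevajes*); -ama when the stem ends in a voiced consonant (*ratig*, *ihur*); -pif when the stem ends in a vowel (*suju*, *hawti*).
Since the final sound of *kilif* is /f/ (a voiceless consonant), it takes -fu, giving *kiliffu*.
*vuzi*: final sound = /i/, a vowel → -pif → *vuzipif*.
*mowog*: final sound = /g/, a voiced consonant → -ama → *mowogama*.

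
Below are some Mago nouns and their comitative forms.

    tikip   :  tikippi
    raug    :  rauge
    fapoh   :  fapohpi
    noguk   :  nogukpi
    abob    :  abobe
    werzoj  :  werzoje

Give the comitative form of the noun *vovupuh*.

The pattern is voicing of the final consonant: -pi when the stem ends in a voiceless consonant (*tikip*, *fapoh*, *noguk*); -e when the stem ends in a voiced consonant (*raug*, *abob*, *werzoj*).
*vovupuh* — final consonant /h/ (voiceless) → -pi → *vovupuhpi*.

vovupuhpi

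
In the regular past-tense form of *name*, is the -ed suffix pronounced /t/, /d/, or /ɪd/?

The stem *name* ends in a voiced sound other than /d/.
The -ed suffix is realized as /ɪd/ after /t, d/; as /t/ after other voiceless consonants; and as /d/ after other voiced sounds.
So -ed on *name* is pronounced /d/.

/d/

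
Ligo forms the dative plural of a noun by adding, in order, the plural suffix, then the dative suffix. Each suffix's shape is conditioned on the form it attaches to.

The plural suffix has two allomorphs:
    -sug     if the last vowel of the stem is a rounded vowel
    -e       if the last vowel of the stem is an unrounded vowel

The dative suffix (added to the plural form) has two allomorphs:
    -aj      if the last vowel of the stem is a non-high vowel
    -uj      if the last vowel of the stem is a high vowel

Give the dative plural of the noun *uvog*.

uvogsuguj

*uvog*: last vowel = /o/, a rounded vowel → -sug → *uvogsug*.
The last vowel of the plural form *uvogsug* is /u/, which is a high vowel, so the dative suffix is -uj, giving *uvogsuguj*.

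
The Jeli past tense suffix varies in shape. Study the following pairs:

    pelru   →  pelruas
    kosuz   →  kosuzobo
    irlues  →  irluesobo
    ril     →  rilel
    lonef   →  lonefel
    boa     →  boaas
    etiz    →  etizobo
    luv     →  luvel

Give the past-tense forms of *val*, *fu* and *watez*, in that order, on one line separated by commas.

valel, fuas, watezobo

The pattern is sibilance of the final sound: -obo when the stem ends in a sibilant (*kosuz*, *irlues*, *etiz*); -el when the stem ends in a non-sibilant consonant (*ril*, *lonef*, *luv*); -as when the stem ends in a vowel (*pelru*, *boa*).
*val*: final sound = /l/, a non-sibilant consonant → -el → *valel*.
The final sound of *fu* is /u/, which is a vowel, so the suffix is -as, giving *fuas*.
*watez* — final sound /z/ (a sibilant) → -obo → *watezobo*.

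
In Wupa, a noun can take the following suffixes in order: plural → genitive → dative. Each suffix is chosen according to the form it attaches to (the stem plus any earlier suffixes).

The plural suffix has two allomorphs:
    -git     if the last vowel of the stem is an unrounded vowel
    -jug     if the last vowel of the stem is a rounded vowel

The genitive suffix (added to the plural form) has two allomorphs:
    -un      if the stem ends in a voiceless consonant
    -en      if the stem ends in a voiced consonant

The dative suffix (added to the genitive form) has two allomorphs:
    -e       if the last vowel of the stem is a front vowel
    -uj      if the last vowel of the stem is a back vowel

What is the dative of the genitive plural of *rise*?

The last vowel of *rise* is /e/, which is an unrounded vowel, so the plural suffix is -git, giving *risegit*.
Since the final consonant of the plural form *risegit* is /t/ (voiceless), it takes -un, giving *risegitun*.
Since the last vowel of the genitive form *risegitun* is /u/ (a back vowel), it takes -uj, giving *risegitunuj*.

risegitunuj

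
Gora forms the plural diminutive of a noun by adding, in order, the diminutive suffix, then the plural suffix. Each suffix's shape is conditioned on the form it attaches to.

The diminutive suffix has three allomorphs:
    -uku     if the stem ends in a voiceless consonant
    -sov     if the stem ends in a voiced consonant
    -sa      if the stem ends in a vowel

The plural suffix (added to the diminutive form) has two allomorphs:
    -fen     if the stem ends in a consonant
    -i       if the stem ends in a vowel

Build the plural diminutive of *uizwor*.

uizworsovfen

*uizwor* — final sound /r/ (a voiced consonant) → -sov → *uizworsov*.
The diminutive form *uizworsov*: final sound = /v/, a consonant → -fen → *uizworsovfen*.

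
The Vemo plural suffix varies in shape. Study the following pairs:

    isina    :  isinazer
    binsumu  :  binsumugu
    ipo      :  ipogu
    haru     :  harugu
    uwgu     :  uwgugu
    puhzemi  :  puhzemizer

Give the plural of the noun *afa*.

The alternation tracks the last vowel of the stem — -gu when the last vowel of the stem is a rounded vowel (*binsumu*, *ipo*, *haru*, *uwgu*); -zer when the last vowel of the stem is an unrounded vowel (*isina*, *puhzemi*).
Since the last vowel of *afa* is /a/ (an unrounded vowel), it takes -zer, giving *afazer*.

afazer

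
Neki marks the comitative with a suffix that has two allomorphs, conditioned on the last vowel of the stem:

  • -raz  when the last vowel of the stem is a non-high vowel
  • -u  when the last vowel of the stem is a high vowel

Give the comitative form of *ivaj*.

*ivaj*: last vowel = /a/, a non-high vowel → -raz → *ivajraz*.

ivajraz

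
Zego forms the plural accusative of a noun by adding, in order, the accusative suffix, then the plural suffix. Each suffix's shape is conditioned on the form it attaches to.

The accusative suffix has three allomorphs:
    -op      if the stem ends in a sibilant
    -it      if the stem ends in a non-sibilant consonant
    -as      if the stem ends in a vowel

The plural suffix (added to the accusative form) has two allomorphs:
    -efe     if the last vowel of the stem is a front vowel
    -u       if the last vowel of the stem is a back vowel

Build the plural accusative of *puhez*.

The final sound of *puhez* is /z/, which is a sibilant, so the accusative suffix is -op, giving *puhezop*.
The accusative form *puhezop*: last vowel = /o/, a back vowel → -u → *puhezopu*.

puhezopu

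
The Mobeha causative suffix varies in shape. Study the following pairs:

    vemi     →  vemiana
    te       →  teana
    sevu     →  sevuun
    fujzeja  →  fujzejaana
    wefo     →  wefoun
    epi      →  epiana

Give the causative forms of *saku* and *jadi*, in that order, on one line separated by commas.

sakuun, jadiana

The alternation tracks the last vowel of the stem — -un when the last vowel of the stem is a rounded vowel (*sevu*, *wefo*); -ana when the last vowel of the stem is an unrounded vowel (*vemi*, *te*, *fujzeja*, *epi*).
Since the last vowel of *saku* is /u/ (a rounded vowel), it takes -un, giving *sakuun*.
Since the last vowel of *jadi* is /i/ (an unrounded vowel), it takes -ana, giving *jadiana*.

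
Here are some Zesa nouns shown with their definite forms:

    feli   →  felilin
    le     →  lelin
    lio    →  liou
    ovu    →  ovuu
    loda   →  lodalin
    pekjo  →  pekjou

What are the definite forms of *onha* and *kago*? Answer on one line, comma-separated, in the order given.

The alternation tracks the last vowel of the stem — -u when the last vowel of the stem is a rounded vowel (*lio*, *ovu*, *pekjo*); -lin when the last vowel of the stem is an unrounded vowel (*feli*, *le*, *loda*).
*onha* — last vowel /a/ (an unrounded vowel) → -lin → *onhalin*.
Since the last vowel of *kago* is /o/ (a rounded vowel), it takes -u, giving *kagou*.

onhalin, kagou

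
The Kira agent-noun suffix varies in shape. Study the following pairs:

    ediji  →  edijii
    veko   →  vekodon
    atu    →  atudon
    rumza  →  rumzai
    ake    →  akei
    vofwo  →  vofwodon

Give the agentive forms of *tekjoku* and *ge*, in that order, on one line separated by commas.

The alternation tracks the last vowel of the stem — -don when the last vowel of the stem is a rounded vowel (*veko*, *atu*, *vofwo*); -i when the last vowel of the stem is an unrounded vowel (*ediji*, *rumza*, *ake*).
Since the last vowel of *tekjoku* is /u/ (a rounded vowel), it takes -don, giving *tekjokudon*.
*ge* — last vowel /e/ (an unrounded vowel) → -i → *gei*.

tekjokudon, gei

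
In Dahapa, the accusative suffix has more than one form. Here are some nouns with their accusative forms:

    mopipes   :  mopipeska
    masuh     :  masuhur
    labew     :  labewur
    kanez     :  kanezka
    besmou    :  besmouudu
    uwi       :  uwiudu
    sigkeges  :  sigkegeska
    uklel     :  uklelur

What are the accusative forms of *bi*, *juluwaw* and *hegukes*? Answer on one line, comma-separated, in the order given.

biudu, juluwawur, hegukeska

The suffix is conditioned by the final sound: -ka when the stem ends in a sibilant (*mopipes*, *kanez*, *sigkeges*); -ur when the stem ends in a non-sibilant consonant (*masuh*, *labew*, *uklel*); -udu when the stem ends in a vowel (*besmou*, *uwi*).
*bi*: final sound = /i/, a vowel → -udu → *biudu*.
The final sound of *juluwaw* is /w/, which is a non-sibilant consonant, so the suffix is -ur, giving *juluwawur*.
Since the final sound of *hegukes* is /s/ (a sibilant), it takes -ka, giving *hegukeska*.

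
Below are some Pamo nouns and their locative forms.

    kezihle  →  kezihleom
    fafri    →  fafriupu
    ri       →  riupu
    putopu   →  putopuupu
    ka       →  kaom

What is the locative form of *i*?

The pattern is height harmony: -upu when the last vowel of the stem is a high vowel (*fafri*, *ri*, *putopu*); -om when the last vowel of the stem is a non-high vowel (*kezihle*, *ka*).
The last vowel of *i* is /i/, which is a high vowel, so the suffix is -upu, giving *iupu*.

iupu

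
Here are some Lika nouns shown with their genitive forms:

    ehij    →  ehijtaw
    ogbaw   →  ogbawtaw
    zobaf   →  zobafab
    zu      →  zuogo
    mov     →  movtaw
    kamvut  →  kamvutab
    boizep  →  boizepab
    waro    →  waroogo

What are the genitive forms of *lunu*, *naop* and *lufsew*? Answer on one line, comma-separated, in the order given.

The pattern is voicing of the final sound: -ab when the stem ends in a voiceless consonant (*zobaf*, *kamvut*, *boizep*); -taw when the stem ends in a voiced consonant (*ehij*, *ogbaw*, *mov*); -ogo when the stem ends in a vowel (*zu*, *waro*).
*lunu*: final sound = /u/, a vowel → -ogo → *lunuogo*.
Since the final sound of *naop* is /p/ (a voiceless consonant), it takes -ab, giving *naopab*.
*lufsew* — final sound /w/ (a voiced consonant) → -taw → *lufsewtaw*.

lunuogo, naopab, lufsewtaw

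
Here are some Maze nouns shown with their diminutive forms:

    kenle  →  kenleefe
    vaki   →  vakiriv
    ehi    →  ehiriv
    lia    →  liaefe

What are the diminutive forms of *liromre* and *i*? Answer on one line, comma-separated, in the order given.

The suffix is conditioned by the last vowel: -riv when the last vowel of the stem is a high vowel (*vaki*, *ehi*); -efe when the last vowel of the stem is a non-high vowel (*kenle*, *lia*).
*liromre*: last vowel = /e/, a non-high vowel → -efe → *liromreefe*.
Since the last vowel of *i* is /i/ (a high vowel), it takes -riv, giving *iriv*.

liromreefe, iriv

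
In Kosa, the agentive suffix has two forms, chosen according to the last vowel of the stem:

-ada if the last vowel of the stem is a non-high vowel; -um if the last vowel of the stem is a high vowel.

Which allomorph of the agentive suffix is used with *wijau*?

Since the last vowel of *wijau* is /u/ (a high vowel), it takes -um.

-um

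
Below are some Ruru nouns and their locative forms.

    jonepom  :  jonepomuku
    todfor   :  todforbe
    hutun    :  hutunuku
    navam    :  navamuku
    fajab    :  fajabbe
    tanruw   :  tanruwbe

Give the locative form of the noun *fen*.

fenuku

Looking at the final consonant of each stem: -uku when the stem ends in a nasal (*jonepom*, *hutun*, *navam*); -be when the stem ends in a non-nasal consonant (*todfor*, *fajab*, *tanruw*).
Since the final consonant of *fen* is /n/ (a nasal), it takes -uku, giving *fenuku*.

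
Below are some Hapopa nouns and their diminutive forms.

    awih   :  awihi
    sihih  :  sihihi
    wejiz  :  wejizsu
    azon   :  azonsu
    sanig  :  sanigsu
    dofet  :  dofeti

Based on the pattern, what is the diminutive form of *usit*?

Looking at the final consonant of each stem: -i when the stem ends in a voiceless consonant (*awih*, *sihih*, *dofet*); -su when the stem ends in a voiced consonant (*wejiz*, *azon*, *sanig*).
The final consonant of *usit* is /t/, which is voiceless, so the suffix is -i, giving *usiti*.

usiti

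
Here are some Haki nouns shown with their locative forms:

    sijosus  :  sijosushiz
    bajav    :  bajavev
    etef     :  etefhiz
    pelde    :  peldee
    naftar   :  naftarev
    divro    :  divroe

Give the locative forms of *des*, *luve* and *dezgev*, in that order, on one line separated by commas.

The pattern is voicing of the final sound: -hiz when the stem ends in a voiceless consonant (*sijosus*, *etef*); -ev when the stem ends in a voiced consonant (*bajav*, *naftar*); -e when the stem ends in a vowel (*pelde*, *divro*).
Since the final sound of *des* is /s/ (a voiceless consonant), it takes -hiz, giving *deshiz*.
Since the final sound of *luve* is /e/ (a vowel), it takes -e, giving *luvee*.
Since the final sound of *dezgev* is /v/ (a voiced consonant), it takes -ev, giving *dezgevev*.

deshiz, luvee, dezgevev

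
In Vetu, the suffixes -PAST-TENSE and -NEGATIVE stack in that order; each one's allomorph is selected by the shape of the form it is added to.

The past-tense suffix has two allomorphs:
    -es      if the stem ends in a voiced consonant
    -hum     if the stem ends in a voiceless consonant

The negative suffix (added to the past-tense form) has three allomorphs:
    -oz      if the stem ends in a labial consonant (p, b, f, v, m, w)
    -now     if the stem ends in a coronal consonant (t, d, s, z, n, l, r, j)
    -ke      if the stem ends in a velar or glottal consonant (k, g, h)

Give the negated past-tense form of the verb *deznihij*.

*deznihij* — final consonant /j/ (voiced) → -es → *deznihijes*.
The past-tense form *deznihijes* — final consonant /s/ (coronal) → -now → *deznihijesnow*.

deznihijesnow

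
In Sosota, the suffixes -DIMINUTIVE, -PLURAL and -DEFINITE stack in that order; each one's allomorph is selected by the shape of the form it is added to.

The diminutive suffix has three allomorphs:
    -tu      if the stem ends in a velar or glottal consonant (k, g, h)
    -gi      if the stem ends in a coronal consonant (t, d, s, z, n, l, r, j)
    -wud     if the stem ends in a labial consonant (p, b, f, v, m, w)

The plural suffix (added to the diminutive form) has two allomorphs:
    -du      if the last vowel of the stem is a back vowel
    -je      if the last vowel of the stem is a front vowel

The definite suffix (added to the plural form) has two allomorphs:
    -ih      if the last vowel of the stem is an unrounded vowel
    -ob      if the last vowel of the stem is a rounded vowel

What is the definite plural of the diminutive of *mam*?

mamwudduob

The final consonant of *mam* is /m/, which is labial, so the diminutive suffix is -wud, giving *mamwud*.
The diminutive form *mamwud*: last vowel = /u/, a back vowel → -du → *mamwuddu*.
The last vowel of the plural form *mamwuddu* is /u/, which is a rounded vowel, so the definite suffix is -ob, giving *mamwudduob*.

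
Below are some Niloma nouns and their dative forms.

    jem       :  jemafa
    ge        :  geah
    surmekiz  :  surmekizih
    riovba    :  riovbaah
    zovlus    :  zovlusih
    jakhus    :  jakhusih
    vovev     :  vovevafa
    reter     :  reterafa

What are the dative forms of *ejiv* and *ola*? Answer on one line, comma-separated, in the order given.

The pattern is sibilance of the final sound: -ih when the stem ends in a sibilant (*surmekiz*, *zovlus*, *jakhus*); -afa when the stem ends in a non-sibilant consonant (*jem*, *vovev*, *reter*); -ah when the stem ends in a vowel (*ge*, *riovba*).
*ejiv*: final sound = /v/, a non-sibilant consonant → -afa → *ejivafa*.
Since the final sound of *ola* is /a/ (a vowel), it takes -ah, giving *olaah*.

ejivafa, olaah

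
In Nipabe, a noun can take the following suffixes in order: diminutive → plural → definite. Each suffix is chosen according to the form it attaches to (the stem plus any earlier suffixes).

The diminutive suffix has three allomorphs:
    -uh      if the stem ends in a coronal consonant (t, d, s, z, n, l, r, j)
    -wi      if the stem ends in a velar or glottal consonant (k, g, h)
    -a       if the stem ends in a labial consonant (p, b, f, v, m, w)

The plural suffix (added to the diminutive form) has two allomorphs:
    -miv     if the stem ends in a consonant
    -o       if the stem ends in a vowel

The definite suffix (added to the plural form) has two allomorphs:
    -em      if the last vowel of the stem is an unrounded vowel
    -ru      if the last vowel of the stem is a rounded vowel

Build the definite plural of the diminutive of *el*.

eluhmivem

*el* — final consonant /l/ (coronal) → -uh → *eluh*.
Since the final sound of the diminutive form *eluh* is /h/ (a consonant), it takes -miv, giving *eluhmiv*.
The last vowel of the plural form *eluhmiv* is /i/, which is an unrounded vowel, so the definite suffix is -em, giving *eluhmivem*.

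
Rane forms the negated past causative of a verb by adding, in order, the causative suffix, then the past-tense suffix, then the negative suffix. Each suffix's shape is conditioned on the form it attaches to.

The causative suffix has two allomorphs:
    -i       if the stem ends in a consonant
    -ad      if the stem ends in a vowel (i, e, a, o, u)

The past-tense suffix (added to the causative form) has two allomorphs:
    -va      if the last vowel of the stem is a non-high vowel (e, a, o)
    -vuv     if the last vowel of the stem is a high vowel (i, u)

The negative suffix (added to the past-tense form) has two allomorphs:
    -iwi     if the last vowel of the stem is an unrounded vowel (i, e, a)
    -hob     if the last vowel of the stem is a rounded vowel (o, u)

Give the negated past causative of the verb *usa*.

usaadvaiwi

The final sound of *usa* is /a/, which is a vowel, so the causative suffix is -ad, giving *usaad*.
Since the last vowel of the causative form *usaad* is /a/ (a non-high vowel), it takes -va, giving *usaadva*.
The past-tense form *usaadva*: last vowel = /a/, an unrounded vowel → -iwi → *usaadvaiwi*.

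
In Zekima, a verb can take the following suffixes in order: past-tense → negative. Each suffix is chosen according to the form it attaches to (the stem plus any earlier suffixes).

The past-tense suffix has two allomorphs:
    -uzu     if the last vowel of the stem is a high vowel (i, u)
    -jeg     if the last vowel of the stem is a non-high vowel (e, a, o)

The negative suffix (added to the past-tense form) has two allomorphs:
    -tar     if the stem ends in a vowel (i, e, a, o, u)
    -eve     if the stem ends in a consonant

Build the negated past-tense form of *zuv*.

The last vowel of *zuv* is /u/, which is a high vowel, so the past-tense suffix is -uzu, giving *zuvuzu*.
The past-tense form *zuvuzu*: final sound = /u/, a vowel → -tar → *zuvuzutar*.

zuvuzutar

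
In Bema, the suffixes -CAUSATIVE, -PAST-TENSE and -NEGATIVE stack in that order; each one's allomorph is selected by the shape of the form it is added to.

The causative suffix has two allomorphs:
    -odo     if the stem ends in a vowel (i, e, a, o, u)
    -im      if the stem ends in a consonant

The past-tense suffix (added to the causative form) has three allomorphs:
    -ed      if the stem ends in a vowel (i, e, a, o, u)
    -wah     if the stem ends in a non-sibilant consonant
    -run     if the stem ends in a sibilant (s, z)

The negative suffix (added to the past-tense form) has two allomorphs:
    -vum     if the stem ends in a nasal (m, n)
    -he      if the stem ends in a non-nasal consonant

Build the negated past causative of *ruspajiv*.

ruspajivimwahhe

*ruspajiv*: final sound = /v/, a consonant → -im → *ruspajivim*.
The final sound of the causative form *ruspajivim* is /m/, which is a non-sibilant consonant, so the past-tense suffix is -wah, giving *ruspajivimwah*.
The past-tense form *ruspajivimwah*: final consonant = /h/, non-nasal → -he → *ruspajivimwahhe*.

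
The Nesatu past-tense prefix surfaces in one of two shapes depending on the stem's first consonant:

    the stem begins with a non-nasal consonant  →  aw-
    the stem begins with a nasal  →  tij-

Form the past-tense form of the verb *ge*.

*ge*: first consonant = /g/, non-nasal → aw- → *awge*.

awge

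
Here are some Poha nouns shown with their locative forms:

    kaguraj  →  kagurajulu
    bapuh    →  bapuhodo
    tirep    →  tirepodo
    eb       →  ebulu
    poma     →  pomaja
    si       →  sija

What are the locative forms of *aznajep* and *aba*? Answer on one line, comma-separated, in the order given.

The pattern is voicing of the final sound: -odo when the stem ends in a voiceless consonant (*bapuh*, *tirep*); -ulu when the stem ends in a voiced consonant (*kaguraj*, *eb*); -ja when the stem ends in a vowel (*poma*, *si*).
*aznajep*: final sound = /p/, a voiceless consonant → -odo → *aznajepodo*.
The final sound of *aba* is /a/, which is a vowel, so the suffix is -ja, giving *abaja*.

aznajepodo, abaja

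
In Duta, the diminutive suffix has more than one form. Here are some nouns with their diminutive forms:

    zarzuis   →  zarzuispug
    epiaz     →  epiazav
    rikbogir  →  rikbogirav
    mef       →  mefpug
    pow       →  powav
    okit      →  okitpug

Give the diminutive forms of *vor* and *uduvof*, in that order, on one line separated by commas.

The suffix is conditioned by the final consonant: -pug when the stem ends in a voiceless consonant (*zarzuis*, *mef*, *okit*); -av when the stem ends in a voiced consonant (*epiaz*, *rikbogir*, *pow*).
The final consonant of *vor* is /r/, which is voiced, so the suffix is -av, giving *vorav*.
*uduvof* — final consonant /f/ (voiceless) → -pug → *uduvofpug*.

vorav, uduvofpug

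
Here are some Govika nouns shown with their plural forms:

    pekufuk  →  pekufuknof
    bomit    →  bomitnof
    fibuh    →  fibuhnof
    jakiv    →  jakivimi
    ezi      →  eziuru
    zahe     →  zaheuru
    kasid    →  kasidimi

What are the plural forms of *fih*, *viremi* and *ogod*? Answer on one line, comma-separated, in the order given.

fihnof, viremiuru, ogodimi

The pattern is voicing of the final sound: -nof when the stem ends in a voiceless consonant (*pekufuk*, *bomit*, *fibuh*); -imi when the stem ends in a voiced consonant (*jakiv*, *kasid*); -uru when the stem ends in a vowel (*ezi*, *zahe*).
The final sound of *fih* is /h/, which is a voiceless consonant, so the suffix is -nof, giving *fihnof*.
Since the final sound of *viremi* is /i/ (a vowel), it takes -uru, giving *viremiuru*.
*ogod*: final sound = /d/, a voiced consonant → -imi → *ogodimi*.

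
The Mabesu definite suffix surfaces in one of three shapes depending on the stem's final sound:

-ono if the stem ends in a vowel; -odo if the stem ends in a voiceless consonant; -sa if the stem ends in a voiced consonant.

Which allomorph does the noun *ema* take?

Since the final sound of *ema* is /a/ (a vowel), it takes -ono.

-ono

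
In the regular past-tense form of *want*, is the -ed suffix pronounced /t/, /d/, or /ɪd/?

The stem *want* ends in /t/ or /d/.
The -ed suffix is realized as /ɪd/ after /t, d/; as /t/ after other voiceless consonants; and as /d/ after other voiced sounds.
So -ed on *want* is pronounced /ɪd/.

/ɪd/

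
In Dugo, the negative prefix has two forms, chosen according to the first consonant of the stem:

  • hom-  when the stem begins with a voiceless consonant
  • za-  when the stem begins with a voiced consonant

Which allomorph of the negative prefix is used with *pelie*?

hom-

The first consonant of *pelie* is /p/, which is voiceless, so the prefix is hom-.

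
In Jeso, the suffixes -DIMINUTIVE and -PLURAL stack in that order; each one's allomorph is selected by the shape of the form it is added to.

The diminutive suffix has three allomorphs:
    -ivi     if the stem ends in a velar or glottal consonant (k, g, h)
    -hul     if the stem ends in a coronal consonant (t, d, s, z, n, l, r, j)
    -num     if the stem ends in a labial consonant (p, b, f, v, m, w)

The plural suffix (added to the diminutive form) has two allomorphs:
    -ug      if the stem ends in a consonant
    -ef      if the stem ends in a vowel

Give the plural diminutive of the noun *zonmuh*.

zonmuhivief

*zonmuh* — final consonant /h/ (velar/glottal) → -ivi → *zonmuhivi*.
Since the final sound of the diminutive form *zonmuhivi* is /i/ (a vowel), it takes -ef, giving *zonmuhivief*.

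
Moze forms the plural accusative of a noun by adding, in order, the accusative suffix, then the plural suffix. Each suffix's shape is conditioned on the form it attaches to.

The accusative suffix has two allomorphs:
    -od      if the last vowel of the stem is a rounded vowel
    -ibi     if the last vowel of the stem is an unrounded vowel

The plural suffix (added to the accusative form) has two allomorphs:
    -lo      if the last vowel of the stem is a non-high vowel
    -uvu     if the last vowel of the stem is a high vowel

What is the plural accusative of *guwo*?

guwoodlo

Since the last vowel of *guwo* is /o/ (a rounded vowel), it takes -od, giving *guwood*.
The last vowel of the accusative form *guwood* is /o/, which is a non-high vowel, so the plural suffix is -lo, giving *guwoodlo*.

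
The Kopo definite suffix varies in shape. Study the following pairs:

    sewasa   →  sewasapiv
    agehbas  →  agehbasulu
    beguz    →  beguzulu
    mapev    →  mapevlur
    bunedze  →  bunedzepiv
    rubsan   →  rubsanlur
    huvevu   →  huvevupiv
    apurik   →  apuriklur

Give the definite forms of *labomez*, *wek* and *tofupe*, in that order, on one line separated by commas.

The pattern is sibilance of the final sound: -ulu when the stem ends in a sibilant (*agehbas*, *beguz*); -lur when the stem ends in a non-sibilant consonant (*mapev*, *rubsan*, *apurik*); -piv when the stem ends in a vowel (*sewasa*, *bunedze*, *huvevu*).
*labomez* — final sound /z/ (a sibilant) → -ulu → *labomezulu*.
The final sound of *wek* is /k/, which is a non-sibilant consonant, so the suffix is -lur, giving *weklur*.
*tofupe* — final sound /e/ (a vowel) → -piv → *tofupepiv*.

labomezulu, weklur, tofupepiv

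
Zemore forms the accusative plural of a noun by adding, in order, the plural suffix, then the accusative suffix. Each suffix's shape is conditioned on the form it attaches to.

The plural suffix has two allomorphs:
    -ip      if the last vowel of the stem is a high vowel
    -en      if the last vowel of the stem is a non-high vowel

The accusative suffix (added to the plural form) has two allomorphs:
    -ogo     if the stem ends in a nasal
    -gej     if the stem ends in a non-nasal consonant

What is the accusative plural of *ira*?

iraenogo

Since the last vowel of *ira* is /a/ (a non-high vowel), it takes -en, giving *iraen*.
The plural form *iraen* — final consonant /n/ (a nasal) → -ogo → *iraenogo*.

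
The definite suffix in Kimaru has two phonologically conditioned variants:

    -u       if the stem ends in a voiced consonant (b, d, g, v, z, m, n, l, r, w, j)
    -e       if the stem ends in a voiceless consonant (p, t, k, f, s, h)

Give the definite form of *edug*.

The final consonant of *edug* is /g/, which is voiced, so the suffix is -u, giving *edugu*.

edugu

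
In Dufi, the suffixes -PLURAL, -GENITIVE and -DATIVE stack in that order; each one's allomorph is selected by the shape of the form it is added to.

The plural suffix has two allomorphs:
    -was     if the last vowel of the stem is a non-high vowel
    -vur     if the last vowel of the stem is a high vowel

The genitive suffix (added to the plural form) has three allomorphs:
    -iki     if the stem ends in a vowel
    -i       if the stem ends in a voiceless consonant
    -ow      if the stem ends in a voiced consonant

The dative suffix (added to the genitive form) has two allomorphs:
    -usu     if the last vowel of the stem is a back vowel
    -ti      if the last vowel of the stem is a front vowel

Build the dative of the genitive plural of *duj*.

Since the last vowel of *duj* is /u/ (a high vowel), it takes -vur, giving *dujvur*.
The plural form *dujvur*: final sound = /r/, a voiced consonant → -ow → *dujvurow*.
The genitive form *dujvurow* — last vowel /o/ (a back vowel) → -usu → *dujvurowusu*.

dujvurowusu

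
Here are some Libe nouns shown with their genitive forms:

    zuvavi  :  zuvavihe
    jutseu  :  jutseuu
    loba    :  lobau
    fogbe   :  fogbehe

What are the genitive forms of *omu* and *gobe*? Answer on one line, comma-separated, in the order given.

omuu, gobehe

The pattern is front/back vowel harmony: -he when the last vowel of the stem is a front vowel (*zuvavi*, *fogbe*); -u when the last vowel of the stem is a back vowel (*jutseu*, *loba*).
*omu*: last vowel = /u/, a back vowel → -u → *omuu*.
The last vowel of *gobe* is /e/, which is a front vowel, so the suffix is -he, giving *gobehe*.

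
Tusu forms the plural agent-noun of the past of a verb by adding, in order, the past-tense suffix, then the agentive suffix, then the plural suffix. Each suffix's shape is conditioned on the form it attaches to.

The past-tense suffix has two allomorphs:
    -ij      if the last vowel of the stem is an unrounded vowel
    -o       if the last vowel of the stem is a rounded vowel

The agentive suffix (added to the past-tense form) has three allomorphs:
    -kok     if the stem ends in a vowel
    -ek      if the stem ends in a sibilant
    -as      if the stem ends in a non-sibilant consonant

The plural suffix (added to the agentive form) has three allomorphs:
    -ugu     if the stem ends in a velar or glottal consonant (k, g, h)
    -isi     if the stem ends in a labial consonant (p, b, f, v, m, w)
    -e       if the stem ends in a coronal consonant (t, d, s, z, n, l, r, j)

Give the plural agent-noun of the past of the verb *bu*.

The last vowel of *bu* is /u/, which is a rounded vowel, so the past-tense suffix is -o, giving *buo*.
The past-tense form *buo* — final sound /o/ (a vowel) → -kok → *buokok*.
The final consonant of the agentive form *buokok* is /k/, which is velar/glottal, so the plural suffix is -ugu, giving *buokokugu*.

buokokugu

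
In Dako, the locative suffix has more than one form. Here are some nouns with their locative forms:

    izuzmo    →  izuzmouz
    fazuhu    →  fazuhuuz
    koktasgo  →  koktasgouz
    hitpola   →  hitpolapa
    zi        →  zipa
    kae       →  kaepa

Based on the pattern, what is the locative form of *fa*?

fapa

Looking at the last vowel of each stem: -uz when the last vowel of the stem is a rounded vowel (*izuzmo*, *fazuhu*, *koktasgo*); -pa when the last vowel of the stem is an unrounded vowel (*hitpola*, *zi*, *kae*).
*fa* — last vowel /a/ (an unrounded vowel) → -pa → *fapa*.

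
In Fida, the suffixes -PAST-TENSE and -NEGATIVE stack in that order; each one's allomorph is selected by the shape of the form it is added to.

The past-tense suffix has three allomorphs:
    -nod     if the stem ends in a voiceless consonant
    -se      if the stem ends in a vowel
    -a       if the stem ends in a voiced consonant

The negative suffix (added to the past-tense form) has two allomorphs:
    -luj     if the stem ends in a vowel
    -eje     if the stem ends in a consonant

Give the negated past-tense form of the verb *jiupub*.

jiupubaluj

*jiupub* — final sound /b/ (a voiced consonant) → -a → *jiupuba*.
The past-tense form *jiupuba* — final sound /a/ (a vowel) → -luj → *jiupubaluj*.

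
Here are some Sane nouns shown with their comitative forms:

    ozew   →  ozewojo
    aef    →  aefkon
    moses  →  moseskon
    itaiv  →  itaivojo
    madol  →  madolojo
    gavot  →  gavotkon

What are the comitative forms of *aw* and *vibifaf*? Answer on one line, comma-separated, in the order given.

awojo, vibifafkon

Looking at the final consonant of each stem: -kon when the stem ends in a voiceless consonant (*aef*, *moses*, *gavot*); -ojo when the stem ends in a voiced consonant (*ozew*, *itaiv*, *madol*).
*aw*: final consonant = /w/, voiced → -ojo → *awojo*.
Since the final consonant of *vibifaf* is /f/ (voiceless), it takes -kon, giving *vibifafkon*.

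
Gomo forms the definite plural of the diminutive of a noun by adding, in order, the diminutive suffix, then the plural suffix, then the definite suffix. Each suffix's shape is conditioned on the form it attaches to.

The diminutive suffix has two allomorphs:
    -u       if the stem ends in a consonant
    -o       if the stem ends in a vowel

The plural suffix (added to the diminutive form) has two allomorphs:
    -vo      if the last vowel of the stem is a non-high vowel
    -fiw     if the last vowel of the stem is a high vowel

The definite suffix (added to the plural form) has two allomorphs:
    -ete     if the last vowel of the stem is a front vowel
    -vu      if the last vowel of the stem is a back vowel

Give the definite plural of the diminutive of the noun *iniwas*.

iniwasufiwete

The final sound of *iniwas* is /s/, which is a consonant, so the diminutive suffix is -u, giving *iniwasu*.
The diminutive form *iniwasu*: last vowel = /u/, a high vowel → -fiw → *iniwasufiw*.
The plural form *iniwasufiw* — last vowel /i/ (a front vowel) → -ete → *iniwasufiwete*.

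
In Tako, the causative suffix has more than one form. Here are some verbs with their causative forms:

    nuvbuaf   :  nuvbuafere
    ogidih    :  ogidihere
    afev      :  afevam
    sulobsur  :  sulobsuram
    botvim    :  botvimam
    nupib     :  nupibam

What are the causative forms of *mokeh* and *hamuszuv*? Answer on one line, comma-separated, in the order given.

mokehere, hamuszuvam

The alternation tracks the final consonant of the stem — -ere when the stem ends in a voiceless consonant (*nuvbuaf*, *ogidih*); -am when the stem ends in a voiced consonant (*afev*, *sulobsur*, *botvim*, *nupib*).
The final consonant of *mokeh* is /h/, which is voiceless, so the suffix is -ere, giving *mokehere*.
Since the final consonant of *hamuszuv* is /v/ (voiced), it takes -am, giving *hamuszuvam*.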